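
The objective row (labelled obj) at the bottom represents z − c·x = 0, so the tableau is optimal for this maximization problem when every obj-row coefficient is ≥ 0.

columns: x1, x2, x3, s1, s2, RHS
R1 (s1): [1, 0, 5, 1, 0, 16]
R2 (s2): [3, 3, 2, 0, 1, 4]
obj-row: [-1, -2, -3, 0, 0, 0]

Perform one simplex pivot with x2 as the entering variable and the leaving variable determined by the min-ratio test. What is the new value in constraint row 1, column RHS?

16

Ratio test on column x2 — row 1: entry 0 ≤ 0; row 2: 4/3 = 4/3. Minimum is 4/3 at row 2 (s2 leaves); pivot element 3.
Divide row 2 by 3; eliminate column x2 from the other rows.
Row 1 update in column RHS: 16 − 0·(4/3) = 16.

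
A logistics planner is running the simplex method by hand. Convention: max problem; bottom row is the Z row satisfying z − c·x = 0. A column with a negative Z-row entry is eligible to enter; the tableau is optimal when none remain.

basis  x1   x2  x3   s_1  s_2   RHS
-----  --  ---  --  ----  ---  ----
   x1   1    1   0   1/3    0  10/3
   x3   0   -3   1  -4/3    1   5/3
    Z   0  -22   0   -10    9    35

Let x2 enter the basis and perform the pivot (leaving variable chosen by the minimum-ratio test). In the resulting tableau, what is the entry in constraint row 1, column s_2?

0

Ratio test on column x2 — row 1: (10/3)/1 = 10/3; row 2: entry -3 ≤ 0. Minimum is 10/3 at row 1 (x1 leaves); pivot element 1.
Divide row 1 by 1; eliminate column x2 from the other rows.
In the new row 1, the s_2 entry is the old entry divided by the pivot: 0/1 = 0.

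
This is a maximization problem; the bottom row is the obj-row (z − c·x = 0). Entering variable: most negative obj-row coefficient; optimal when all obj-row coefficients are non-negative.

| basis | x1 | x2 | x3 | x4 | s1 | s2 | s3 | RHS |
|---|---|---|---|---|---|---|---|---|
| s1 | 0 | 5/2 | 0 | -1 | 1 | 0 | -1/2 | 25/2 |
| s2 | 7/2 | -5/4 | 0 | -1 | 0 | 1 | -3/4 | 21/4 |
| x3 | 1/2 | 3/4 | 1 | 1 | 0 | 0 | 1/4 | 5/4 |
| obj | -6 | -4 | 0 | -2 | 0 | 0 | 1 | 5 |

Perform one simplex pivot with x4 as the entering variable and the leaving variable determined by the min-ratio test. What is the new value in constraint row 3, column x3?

Ratio test on column x4 — row 1: entry -1 ≤ 0; row 2: entry -1 ≤ 0; row 3: (5/4)/1 = 5/4. Minimum is 5/4 at row 3 (x3 leaves); pivot element 1.
Divide row 3 by 1; eliminate column x4 from the other rows.
In the new row 3, the x3 entry is the old entry divided by the pivot: 1/1 = 1.

1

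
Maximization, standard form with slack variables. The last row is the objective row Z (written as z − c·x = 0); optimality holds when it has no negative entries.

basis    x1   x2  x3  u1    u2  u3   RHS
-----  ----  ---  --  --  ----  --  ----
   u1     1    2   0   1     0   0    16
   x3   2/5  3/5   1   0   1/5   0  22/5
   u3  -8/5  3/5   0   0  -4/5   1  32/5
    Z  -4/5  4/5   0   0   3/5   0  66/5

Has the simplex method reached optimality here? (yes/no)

The Z-row has a negative entry -4/5 in column x1, so it is not optimal.

no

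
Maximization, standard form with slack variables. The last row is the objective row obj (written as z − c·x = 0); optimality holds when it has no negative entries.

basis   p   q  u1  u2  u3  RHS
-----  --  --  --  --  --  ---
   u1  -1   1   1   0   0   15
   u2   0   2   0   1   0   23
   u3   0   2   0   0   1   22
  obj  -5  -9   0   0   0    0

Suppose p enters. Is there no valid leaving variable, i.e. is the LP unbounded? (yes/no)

yes

Every constraint-row entry in column p is ≤ 0, so increasing p is unbounded.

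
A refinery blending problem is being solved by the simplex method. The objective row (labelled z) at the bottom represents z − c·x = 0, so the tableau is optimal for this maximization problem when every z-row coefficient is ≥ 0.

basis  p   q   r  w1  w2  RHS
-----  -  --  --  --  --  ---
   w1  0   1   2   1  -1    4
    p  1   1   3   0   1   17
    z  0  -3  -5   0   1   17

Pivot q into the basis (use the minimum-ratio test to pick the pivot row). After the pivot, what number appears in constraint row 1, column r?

2

Ratio test on column q — row 1: 4/1 = 4; row 2: 17/1 = 17. Minimum is 4 at row 1 (w1 leaves); pivot element 1.
Divide row 1 by 1; eliminate column q from the other rows.
In the new row 1, the r entry is the old entry divided by the pivot: 2/1 = 2.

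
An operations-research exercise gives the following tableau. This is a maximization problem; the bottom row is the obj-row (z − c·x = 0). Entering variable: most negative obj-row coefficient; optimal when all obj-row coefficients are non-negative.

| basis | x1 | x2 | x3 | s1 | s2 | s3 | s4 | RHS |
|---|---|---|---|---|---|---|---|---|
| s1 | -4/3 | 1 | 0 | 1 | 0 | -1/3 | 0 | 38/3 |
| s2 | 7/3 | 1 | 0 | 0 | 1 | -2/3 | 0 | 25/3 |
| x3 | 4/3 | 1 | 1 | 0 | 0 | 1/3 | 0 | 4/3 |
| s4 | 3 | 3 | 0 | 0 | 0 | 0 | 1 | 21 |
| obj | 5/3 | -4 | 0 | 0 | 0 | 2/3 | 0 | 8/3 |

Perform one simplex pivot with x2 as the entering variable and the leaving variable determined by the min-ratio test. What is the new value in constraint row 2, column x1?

Ratio test on column x2 — row 1: (38/3)/1 = 38/3; row 2: (25/3)/1 = 25/3; row 3: (4/3)/1 = 4/3; row 4: 21/3 = 7. Minimum is 4/3 at row 3 (x3 leaves); pivot element 1.
Divide row 3 by 1; eliminate column x2 from the other rows.
Row 2 update in column x1: 7/3 − 1·(4/3) = 1.

1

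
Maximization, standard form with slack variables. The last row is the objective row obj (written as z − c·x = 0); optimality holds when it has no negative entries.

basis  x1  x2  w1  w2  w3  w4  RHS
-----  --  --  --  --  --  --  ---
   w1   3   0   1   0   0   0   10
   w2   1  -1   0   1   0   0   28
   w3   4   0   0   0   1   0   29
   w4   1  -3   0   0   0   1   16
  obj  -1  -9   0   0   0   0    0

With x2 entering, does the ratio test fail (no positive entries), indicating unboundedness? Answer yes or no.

Every constraint-row entry in column x2 is ≤ 0, so increasing x2 is unbounded.

yes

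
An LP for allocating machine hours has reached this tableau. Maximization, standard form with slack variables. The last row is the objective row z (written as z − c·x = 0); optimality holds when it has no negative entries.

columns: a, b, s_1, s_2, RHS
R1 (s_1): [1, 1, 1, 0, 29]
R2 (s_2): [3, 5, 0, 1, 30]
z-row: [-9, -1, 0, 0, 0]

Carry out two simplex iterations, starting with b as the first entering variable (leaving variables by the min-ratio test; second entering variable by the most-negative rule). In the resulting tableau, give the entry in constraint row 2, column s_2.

1/3

Ratio test on column b — row 1: 29/1 = 29; row 2: 30/5 = 6. Minimum is 6 at row 2 (s_2 leaves); pivot element 5.
Divide row 2 by 5; eliminate column b from the other rows.
Second iteration: most negative z-row entry is -42/5 in column a, so a enters.
Ratio test on column a — row 1: 23/(2/5) = 115/2; row 2: 6/(3/5) = 10. Minimum is 10 at row 2 (b leaves); pivot element 3/5.
Divide row 2 by 3/5; eliminate column a from the other rows.
After both pivots, the entry at constraint row 2, column s_2 is 1/3.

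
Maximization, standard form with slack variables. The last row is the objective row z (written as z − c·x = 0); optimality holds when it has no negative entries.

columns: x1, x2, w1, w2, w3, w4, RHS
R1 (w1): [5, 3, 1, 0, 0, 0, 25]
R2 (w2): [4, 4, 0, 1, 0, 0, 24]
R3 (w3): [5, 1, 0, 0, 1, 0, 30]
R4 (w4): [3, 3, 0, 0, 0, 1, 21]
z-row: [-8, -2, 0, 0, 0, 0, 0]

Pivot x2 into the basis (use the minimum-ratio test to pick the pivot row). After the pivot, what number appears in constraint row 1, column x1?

Ratio test on column x2 — row 1: 25/3 = 25/3; row 2: 24/4 = 6; row 3: 30/1 = 30; row 4: 21/3 = 7. Minimum is 6 at row 2 (w2 leaves); pivot element 4.
Divide row 2 by 4; eliminate column x2 from the other rows.
Row 1 update in column x1: 5 − 3·1 = 2.

2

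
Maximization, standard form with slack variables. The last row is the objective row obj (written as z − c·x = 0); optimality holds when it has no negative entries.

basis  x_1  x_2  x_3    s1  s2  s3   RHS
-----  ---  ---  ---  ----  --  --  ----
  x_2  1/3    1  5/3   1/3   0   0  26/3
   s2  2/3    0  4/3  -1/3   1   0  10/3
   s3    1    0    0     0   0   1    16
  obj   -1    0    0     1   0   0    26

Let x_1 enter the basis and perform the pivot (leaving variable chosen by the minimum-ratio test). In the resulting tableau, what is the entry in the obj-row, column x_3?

2

Ratio test on column x_1 — row 1: (26/3)/(1/3) = 26; row 2: (10/3)/(2/3) = 5; row 3: 16/1 = 16. Minimum is 5 at row 2 (s2 leaves); pivot element 2/3.
Divide row 2 by 2/3; eliminate column x_1 from the other rows.
obj-row update in column x_3: 0 − (-1)·2 = 2.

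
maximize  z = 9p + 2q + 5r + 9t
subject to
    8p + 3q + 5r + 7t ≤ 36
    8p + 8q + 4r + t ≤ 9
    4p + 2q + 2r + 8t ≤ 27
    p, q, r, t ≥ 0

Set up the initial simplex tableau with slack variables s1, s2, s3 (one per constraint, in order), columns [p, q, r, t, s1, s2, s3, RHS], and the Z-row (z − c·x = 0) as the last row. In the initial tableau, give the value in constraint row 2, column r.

Constraint 2 has coefficient 4 on r.

4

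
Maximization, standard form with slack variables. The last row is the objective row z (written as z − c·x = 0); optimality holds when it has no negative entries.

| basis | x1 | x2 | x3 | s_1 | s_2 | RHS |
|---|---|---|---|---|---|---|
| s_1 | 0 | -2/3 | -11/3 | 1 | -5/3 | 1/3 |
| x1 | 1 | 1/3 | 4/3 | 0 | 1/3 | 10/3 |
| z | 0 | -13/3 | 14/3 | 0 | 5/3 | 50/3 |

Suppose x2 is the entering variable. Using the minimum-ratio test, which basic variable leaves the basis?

x1

Column x2 entries and ratios — s_1: -2/3 ≤ 0, skip; x1: (10/3)/(1/3) = 10.
Smallest ratio is 10 in the row of x1, so x1 leaves.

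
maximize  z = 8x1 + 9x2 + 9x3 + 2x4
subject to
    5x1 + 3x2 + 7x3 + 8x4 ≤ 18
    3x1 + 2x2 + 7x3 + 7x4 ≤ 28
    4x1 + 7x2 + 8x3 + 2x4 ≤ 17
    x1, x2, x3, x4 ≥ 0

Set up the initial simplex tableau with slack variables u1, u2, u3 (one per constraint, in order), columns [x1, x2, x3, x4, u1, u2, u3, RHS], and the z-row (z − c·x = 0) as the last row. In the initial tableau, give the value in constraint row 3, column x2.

Constraint 3 has coefficient 7 on x2.

7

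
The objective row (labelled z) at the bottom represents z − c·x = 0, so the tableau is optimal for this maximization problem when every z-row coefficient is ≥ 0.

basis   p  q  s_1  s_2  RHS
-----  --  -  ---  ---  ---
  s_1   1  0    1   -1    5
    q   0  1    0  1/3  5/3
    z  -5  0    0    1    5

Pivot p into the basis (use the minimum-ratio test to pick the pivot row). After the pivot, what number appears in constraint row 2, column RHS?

5/3

Ratio test on column p — row 1: 5/1 = 5; row 2: entry 0 ≤ 0. Minimum is 5 at row 1 (s_1 leaves); pivot element 1.
Divide row 1 by 1; eliminate column p from the other rows.
Row 2 update in column RHS: 5/3 − 0·5 = 5/3.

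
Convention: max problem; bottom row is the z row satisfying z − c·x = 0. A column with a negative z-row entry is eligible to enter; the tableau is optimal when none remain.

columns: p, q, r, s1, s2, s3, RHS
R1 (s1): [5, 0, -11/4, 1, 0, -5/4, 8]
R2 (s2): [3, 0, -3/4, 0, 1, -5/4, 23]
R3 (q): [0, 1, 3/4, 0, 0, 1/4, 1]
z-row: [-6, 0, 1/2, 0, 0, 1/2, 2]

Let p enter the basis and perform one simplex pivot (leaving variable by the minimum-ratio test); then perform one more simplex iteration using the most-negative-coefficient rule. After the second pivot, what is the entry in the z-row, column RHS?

Ratio test on column p — row 1: 8/5 = 8/5; row 2: 23/3 = 23/3; row 3: entry 0 ≤ 0. Minimum is 8/5 at row 1 (s1 leaves); pivot element 5.
Divide row 1 by 5; eliminate column p from the other rows.
Second iteration: most negative z-row entry is -14/5 in column r, so r enters.
Ratio test on column r — row 1: entry -11/20 ≤ 0; row 2: (91/5)/(9/10) = 182/9; row 3: 1/(3/4) = 4/3. Minimum is 4/3 at row 3 (q leaves); pivot element 3/4.
Divide row 3 by 3/4; eliminate column r from the other rows.
After both pivots, the entry at the z-row, column RHS is 46/3.

46/3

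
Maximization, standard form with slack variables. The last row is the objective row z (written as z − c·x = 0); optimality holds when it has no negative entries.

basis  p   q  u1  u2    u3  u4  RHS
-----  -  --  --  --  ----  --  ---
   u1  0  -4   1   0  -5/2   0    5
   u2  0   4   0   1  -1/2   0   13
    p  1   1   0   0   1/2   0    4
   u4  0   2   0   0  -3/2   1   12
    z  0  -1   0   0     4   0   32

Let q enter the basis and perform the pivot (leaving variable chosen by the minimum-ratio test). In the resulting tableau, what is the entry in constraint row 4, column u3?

-5/4

Ratio test on column q — row 1: entry -4 ≤ 0; row 2: 13/4 = 13/4; row 3: 4/1 = 4; row 4: 12/2 = 6. Minimum is 13/4 at row 2 (u2 leaves); pivot element 4.
Divide row 2 by 4; eliminate column q from the other rows.
Row 4 update in column u3: -3/2 − 2·(-1/8) = -5/4.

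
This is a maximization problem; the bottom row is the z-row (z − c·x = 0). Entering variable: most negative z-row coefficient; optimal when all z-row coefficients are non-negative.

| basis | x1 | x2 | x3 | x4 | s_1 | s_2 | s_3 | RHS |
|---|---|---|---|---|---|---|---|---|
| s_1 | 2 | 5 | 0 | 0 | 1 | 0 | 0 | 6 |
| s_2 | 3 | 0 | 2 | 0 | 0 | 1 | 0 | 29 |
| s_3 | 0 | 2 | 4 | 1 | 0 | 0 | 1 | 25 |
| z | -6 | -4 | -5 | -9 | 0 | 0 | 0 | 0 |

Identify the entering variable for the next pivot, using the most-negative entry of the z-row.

x4

Negative z-row entries: x1: -6, x2: -4, x3: -5, x4: -9.
The most negative is -9 in column x4, so x4 enters.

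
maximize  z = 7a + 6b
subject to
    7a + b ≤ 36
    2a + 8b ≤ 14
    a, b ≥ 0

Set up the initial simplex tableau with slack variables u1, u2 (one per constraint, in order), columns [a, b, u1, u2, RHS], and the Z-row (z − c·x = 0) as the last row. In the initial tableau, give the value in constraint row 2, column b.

Constraint 2 has coefficient 8 on b.

8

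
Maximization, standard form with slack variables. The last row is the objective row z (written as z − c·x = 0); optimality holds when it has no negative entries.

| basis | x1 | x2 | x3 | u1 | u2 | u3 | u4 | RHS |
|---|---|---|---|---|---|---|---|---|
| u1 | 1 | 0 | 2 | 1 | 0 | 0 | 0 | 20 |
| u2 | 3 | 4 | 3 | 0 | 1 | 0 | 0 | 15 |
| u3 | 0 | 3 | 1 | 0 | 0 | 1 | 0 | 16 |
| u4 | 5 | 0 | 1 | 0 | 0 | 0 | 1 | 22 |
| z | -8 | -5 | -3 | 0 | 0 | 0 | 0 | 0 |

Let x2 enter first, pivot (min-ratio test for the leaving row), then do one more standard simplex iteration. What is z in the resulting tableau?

749/20

Ratio test on column x2 — row 1: entry 0 ≤ 0; row 2: 15/4 = 15/4; row 3: 16/3 = 16/3; row 4: entry 0 ≤ 0. Minimum is 15/4 at row 2 (u2 leaves); pivot element 4.
Pivot on row 2; the z-row RHS becomes 0 − (-5)·(15/4) = 75/4.
Next entering variable (most negative z-row entry -17/4): x1.
Ratio test on column x1 — row 1: 20/1 = 20; row 2: (15/4)/(3/4) = 5; row 3: entry -9/4 ≤ 0; row 4: 22/5 = 22/5. Minimum is 22/5 at row 4 (u4 leaves); pivot element 5.
After the second pivot the z-row RHS is 75/4 − (-17/4)·(22/5) = 749/20.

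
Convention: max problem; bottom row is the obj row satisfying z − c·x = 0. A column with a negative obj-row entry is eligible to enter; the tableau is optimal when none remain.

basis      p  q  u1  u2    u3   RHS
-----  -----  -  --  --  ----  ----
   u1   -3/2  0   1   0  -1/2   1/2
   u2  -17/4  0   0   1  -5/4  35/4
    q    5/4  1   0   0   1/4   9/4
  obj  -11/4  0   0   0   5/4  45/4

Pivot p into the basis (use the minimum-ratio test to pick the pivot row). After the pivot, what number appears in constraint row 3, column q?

4/5

Ratio test on column p — row 1: entry -3/2 ≤ 0; row 2: entry -17/4 ≤ 0; row 3: (9/4)/(5/4) = 9/5. Minimum is 9/5 at row 3 (q leaves); pivot element 5/4.
Divide row 3 by 5/4; eliminate column p from the other rows.
In the new row 3, the q entry is the old entry divided by the pivot: 1/(5/4) = 4/5.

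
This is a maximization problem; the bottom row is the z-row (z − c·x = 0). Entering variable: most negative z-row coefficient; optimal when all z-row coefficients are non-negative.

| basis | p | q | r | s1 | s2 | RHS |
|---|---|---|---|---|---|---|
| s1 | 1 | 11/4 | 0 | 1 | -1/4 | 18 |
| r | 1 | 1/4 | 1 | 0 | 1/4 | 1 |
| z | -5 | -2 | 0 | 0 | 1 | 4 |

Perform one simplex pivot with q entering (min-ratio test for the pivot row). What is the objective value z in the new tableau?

Ratio test on column q — row 1: 18/(11/4) = 72/11; row 2: 1/(1/4) = 4. Minimum is 4 at row 2 (r leaves); pivot element 1/4.
Pivot on row 2; the z-row RHS becomes 4 − (-2)·4 = 12.

12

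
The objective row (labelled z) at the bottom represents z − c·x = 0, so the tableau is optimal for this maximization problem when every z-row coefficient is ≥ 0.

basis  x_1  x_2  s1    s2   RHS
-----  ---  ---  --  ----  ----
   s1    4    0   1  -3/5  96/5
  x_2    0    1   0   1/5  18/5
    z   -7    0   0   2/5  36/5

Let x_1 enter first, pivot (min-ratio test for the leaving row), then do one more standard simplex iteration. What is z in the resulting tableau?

105/2

Ratio test on column x_1 — row 1: (96/5)/4 = 24/5; row 2: entry 0 ≤ 0. Minimum is 24/5 at row 1 (s1 leaves); pivot element 4.
Pivot on row 1; the z-row RHS becomes 36/5 − (-7)·(24/5) = 204/5.
Next entering variable (most negative z-row entry -13/20): s2.
Ratio test on column s2 — row 1: entry -3/20 ≤ 0; row 2: (18/5)/(1/5) = 18. Minimum is 18 at row 2 (x_2 leaves); pivot element 1/5.
After the second pivot the z-row RHS is 204/5 − (-13/20)·18 = 105/2.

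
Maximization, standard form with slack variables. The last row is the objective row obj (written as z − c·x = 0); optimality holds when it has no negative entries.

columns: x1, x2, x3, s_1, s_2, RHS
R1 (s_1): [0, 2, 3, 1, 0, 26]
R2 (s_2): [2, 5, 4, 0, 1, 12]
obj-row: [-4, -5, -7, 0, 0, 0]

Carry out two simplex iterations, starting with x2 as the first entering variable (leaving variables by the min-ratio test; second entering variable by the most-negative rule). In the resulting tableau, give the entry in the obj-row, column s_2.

7/4

Ratio test on column x2 — row 1: 26/2 = 13; row 2: 12/5 = 12/5. Minimum is 12/5 at row 2 (s_2 leaves); pivot element 5.
Divide row 2 by 5; eliminate column x2 from the other rows.
Second iteration: most negative obj-row entry is -3 in column x3, so x3 enters.
Ratio test on column x3 — row 1: (106/5)/(7/5) = 106/7; row 2: (12/5)/(4/5) = 3. Minimum is 3 at row 2 (x2 leaves); pivot element 4/5.
Divide row 2 by 4/5; eliminate column x3 from the other rows.
After both pivots, the entry at the obj-row, column s_2 is 7/4.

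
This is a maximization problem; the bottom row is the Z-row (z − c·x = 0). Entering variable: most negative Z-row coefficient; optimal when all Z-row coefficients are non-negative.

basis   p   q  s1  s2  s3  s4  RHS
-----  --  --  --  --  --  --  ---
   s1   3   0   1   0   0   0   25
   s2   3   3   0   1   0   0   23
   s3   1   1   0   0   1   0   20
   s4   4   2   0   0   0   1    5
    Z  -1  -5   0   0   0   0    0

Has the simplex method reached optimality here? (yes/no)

no

The Z-row has a negative entry -5 in column q, so it is not optimal.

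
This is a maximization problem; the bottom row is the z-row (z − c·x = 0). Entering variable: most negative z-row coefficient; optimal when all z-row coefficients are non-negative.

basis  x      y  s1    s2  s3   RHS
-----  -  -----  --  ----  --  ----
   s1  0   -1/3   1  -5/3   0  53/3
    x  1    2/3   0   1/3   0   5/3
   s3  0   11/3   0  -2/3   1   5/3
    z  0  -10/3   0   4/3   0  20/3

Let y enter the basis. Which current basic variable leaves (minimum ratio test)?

Column y entries and ratios — s1: -1/3 ≤ 0, skip; x: (5/3)/(2/3) = 5/2; s3: (5/3)/(11/3) = 5/11.
Smallest ratio is 5/11 in the row of s3, so s3 leaves.

s3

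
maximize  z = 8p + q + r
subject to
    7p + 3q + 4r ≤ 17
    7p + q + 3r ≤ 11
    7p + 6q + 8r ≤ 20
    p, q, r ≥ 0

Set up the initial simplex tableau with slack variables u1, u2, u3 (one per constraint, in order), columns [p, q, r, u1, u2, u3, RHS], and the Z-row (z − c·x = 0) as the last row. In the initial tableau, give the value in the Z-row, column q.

The Z-row carries the negated objective coefficients: the q entry is -1.

-1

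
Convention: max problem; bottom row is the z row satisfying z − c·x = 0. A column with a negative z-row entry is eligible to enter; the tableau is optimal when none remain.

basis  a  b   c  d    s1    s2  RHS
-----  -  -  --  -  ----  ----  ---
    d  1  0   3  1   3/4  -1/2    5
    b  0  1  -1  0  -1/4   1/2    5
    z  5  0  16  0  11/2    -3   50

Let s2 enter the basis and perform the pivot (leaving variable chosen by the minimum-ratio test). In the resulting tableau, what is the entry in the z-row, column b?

6

Ratio test on column s2 — row 1: entry -1/2 ≤ 0; row 2: 5/(1/2) = 10. Minimum is 10 at row 2 (b leaves); pivot element 1/2.
Divide row 2 by 1/2; eliminate column s2 from the other rows.
z-row update in column b: 0 − (-3)·2 = 6.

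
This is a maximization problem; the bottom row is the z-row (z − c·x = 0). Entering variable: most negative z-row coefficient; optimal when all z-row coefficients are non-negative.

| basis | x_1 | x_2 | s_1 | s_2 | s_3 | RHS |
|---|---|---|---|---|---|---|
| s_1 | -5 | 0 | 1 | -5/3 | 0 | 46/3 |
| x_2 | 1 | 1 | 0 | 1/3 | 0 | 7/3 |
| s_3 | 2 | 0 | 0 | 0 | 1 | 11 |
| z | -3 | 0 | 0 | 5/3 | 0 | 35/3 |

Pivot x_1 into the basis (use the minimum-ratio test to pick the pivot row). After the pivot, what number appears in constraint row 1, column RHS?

Ratio test on column x_1 — row 1: entry -5 ≤ 0; row 2: (7/3)/1 = 7/3; row 3: 11/2 = 11/2. Minimum is 7/3 at row 2 (x_2 leaves); pivot element 1.
Divide row 2 by 1; eliminate column x_1 from the other rows.
Row 1 update in column RHS: 46/3 − (-5)·(7/3) = 27.

27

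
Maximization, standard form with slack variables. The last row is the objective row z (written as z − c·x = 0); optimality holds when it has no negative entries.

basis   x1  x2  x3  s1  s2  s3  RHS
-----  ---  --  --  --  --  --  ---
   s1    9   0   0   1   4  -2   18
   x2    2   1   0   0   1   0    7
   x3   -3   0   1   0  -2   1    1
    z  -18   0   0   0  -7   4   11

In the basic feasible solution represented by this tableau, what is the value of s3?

s3 is not in the basis, so in the current basic feasible solution s3 = 0.

0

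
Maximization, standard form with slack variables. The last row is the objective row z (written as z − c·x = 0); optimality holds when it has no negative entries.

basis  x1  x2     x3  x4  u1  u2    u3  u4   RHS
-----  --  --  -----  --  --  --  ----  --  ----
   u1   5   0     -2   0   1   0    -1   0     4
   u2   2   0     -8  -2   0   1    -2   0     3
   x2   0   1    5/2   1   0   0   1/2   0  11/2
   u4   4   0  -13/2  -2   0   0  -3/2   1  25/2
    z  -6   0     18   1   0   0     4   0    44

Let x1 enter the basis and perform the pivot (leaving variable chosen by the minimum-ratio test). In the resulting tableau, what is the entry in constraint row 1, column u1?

Ratio test on column x1 — row 1: 4/5 = 4/5; row 2: 3/2 = 3/2; row 3: entry 0 ≤ 0; row 4: (25/2)/4 = 25/8. Minimum is 4/5 at row 1 (u1 leaves); pivot element 5.
Divide row 1 by 5; eliminate column x1 from the other rows.
In the new row 1, the u1 entry is the old entry divided by the pivot: 1/5 = 1/5.

1/5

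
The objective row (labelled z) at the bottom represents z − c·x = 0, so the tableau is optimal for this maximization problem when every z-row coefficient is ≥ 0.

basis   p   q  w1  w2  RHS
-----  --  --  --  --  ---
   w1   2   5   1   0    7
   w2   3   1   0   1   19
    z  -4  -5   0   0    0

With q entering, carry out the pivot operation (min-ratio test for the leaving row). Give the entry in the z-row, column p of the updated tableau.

Ratio test on column q — row 1: 7/5 = 7/5; row 2: 19/1 = 19. Minimum is 7/5 at row 1 (w1 leaves); pivot element 5.
Divide row 1 by 5; eliminate column q from the other rows.
z-row update in column p: -4 − (-5)·(2/5) = -2.

-2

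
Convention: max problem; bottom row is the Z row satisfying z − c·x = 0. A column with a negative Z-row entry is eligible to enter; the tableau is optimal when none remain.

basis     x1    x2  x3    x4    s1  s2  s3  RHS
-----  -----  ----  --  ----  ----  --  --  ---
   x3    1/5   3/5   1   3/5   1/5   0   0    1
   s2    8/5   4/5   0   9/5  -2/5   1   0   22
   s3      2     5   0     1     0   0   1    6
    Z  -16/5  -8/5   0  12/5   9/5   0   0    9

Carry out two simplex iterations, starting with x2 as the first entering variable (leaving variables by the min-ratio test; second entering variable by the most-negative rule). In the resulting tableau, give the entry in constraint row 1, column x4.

1/2

Ratio test on column x2 — row 1: 1/(3/5) = 5/3; row 2: 22/(4/5) = 55/2; row 3: 6/5 = 6/5. Minimum is 6/5 at row 3 (s3 leaves); pivot element 5.
Divide row 3 by 5; eliminate column x2 from the other rows.
Second iteration: most negative Z-row entry is -64/25 in column x1, so x1 enters.
Ratio test on column x1 — row 1: entry -1/25 ≤ 0; row 2: (526/25)/(32/25) = 263/16; row 3: (6/5)/(2/5) = 3. Minimum is 3 at row 3 (x2 leaves); pivot element 2/5.
Divide row 3 by 2/5; eliminate column x1 from the other rows.
After both pivots, the entry at constraint row 1, column x4 is 1/2.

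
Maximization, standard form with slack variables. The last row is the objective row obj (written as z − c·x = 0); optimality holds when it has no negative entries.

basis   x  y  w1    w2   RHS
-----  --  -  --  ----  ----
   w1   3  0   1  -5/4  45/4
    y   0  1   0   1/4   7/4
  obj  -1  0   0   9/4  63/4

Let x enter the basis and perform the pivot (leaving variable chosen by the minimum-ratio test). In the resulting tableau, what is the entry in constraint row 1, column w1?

1/3

Ratio test on column x — row 1: (45/4)/3 = 15/4; row 2: entry 0 ≤ 0. Minimum is 15/4 at row 1 (w1 leaves); pivot element 3.
Divide row 1 by 3; eliminate column x from the other rows.
In the new row 1, the w1 entry is the old entry divided by the pivot: 1/3 = 1/3.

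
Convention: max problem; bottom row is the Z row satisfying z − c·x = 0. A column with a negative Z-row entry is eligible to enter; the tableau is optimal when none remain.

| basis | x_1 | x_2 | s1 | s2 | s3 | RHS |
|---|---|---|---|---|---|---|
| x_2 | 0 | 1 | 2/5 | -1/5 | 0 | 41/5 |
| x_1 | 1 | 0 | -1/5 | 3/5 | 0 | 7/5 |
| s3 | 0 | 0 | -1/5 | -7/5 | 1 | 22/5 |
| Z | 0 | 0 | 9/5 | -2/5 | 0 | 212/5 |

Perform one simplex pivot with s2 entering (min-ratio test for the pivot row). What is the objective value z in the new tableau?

Ratio test on column s2 — row 1: entry -1/5 ≤ 0; row 2: (7/5)/(3/5) = 7/3; row 3: entry -7/5 ≤ 0. Minimum is 7/3 at row 2 (x_1 leaves); pivot element 3/5.
Pivot on row 2; the Z-row RHS becomes 212/5 − (-2/5)·(7/3) = 130/3.

130/3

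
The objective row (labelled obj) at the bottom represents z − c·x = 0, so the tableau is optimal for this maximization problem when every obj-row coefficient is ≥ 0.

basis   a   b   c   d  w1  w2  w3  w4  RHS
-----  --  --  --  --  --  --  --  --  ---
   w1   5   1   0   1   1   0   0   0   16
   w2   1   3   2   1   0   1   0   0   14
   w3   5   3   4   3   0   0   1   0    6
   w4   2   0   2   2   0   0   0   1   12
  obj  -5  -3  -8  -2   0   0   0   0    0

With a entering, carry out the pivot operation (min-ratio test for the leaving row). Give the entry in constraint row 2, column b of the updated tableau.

Ratio test on column a — row 1: 16/5 = 16/5; row 2: 14/1 = 14; row 3: 6/5 = 6/5; row 4: 12/2 = 6. Minimum is 6/5 at row 3 (w3 leaves); pivot element 5.
Divide row 3 by 5; eliminate column a from the other rows.
Row 2 update in column b: 3 − 1·(3/5) = 12/5.

12/5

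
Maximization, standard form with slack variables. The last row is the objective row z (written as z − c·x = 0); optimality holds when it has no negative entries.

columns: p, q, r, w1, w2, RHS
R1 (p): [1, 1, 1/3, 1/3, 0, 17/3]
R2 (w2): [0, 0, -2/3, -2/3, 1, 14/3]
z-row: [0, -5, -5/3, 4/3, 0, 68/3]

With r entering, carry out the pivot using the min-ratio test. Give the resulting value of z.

51

Ratio test on column r — row 1: (17/3)/(1/3) = 17; row 2: entry -2/3 ≤ 0. Minimum is 17 at row 1 (p leaves); pivot element 1/3.
Pivot on row 1; the z-row RHS becomes 68/3 − (-5/3)·17 = 51.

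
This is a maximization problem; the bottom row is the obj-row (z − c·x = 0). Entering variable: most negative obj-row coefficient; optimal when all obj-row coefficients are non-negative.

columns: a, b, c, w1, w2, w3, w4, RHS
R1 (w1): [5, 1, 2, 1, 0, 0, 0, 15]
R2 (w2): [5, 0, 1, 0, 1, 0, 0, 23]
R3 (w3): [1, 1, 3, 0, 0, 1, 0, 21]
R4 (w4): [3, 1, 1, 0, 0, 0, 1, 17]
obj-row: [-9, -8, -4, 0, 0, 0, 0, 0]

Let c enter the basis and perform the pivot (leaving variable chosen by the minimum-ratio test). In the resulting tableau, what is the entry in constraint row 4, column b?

Ratio test on column c — row 1: 15/2 = 15/2; row 2: 23/1 = 23; row 3: 21/3 = 7; row 4: 17/1 = 17. Minimum is 7 at row 3 (w3 leaves); pivot element 3.
Divide row 3 by 3; eliminate column c from the other rows.
Row 4 update in column b: 1 − 1·(1/3) = 2/3.

2/3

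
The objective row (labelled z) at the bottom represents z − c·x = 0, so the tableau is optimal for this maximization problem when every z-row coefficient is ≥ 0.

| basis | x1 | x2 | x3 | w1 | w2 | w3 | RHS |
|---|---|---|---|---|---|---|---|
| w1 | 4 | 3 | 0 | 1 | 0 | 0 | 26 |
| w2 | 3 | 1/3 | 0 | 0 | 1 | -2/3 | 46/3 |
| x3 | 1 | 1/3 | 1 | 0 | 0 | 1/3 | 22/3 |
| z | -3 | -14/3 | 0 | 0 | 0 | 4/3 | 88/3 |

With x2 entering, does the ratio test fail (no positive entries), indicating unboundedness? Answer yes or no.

Column x2 has positive entries in row(s) 1, 2, 3, so the ratio test bounds it — not unbounded.

no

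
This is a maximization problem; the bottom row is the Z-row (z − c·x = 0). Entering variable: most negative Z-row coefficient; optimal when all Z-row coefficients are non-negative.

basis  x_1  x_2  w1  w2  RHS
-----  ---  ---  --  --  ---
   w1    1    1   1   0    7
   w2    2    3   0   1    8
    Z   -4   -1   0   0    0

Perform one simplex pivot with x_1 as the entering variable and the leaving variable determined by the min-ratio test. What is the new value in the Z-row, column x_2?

5

Ratio test on column x_1 — row 1: 7/1 = 7; row 2: 8/2 = 4. Minimum is 4 at row 2 (w2 leaves); pivot element 2.
Divide row 2 by 2; eliminate column x_1 from the other rows.
Z-row update in column x_2: -1 − (-4)·(3/2) = 5.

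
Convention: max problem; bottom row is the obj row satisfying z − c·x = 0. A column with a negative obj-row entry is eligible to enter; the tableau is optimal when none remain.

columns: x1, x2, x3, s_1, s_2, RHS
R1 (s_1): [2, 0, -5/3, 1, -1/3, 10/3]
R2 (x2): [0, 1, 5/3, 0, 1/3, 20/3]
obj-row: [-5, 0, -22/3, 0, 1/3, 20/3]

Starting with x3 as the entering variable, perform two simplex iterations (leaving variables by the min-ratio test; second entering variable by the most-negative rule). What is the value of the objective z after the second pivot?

Ratio test on column x3 — row 1: entry -5/3 ≤ 0; row 2: (20/3)/(5/3) = 4. Minimum is 4 at row 2 (x2 leaves); pivot element 5/3.
Pivot on row 2; the obj-row RHS becomes 20/3 − (-22/3)·4 = 36.
Next entering variable (most negative obj-row entry -5): x1.
Ratio test on column x1 — row 1: 10/2 = 5; row 2: entry 0 ≤ 0. Minimum is 5 at row 1 (s_1 leaves); pivot element 2.
After the second pivot the obj-row RHS is 36 − (-5)·5 = 61.

61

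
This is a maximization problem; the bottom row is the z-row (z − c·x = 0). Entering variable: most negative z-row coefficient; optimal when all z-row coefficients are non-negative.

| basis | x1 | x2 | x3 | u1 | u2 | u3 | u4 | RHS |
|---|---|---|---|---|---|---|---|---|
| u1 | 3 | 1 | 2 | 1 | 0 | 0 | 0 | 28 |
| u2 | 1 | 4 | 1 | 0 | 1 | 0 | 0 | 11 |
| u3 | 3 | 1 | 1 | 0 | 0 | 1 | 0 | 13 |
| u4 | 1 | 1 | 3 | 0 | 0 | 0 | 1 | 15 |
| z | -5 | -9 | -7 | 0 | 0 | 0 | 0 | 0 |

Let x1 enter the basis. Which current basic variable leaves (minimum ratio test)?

Column x1 entries and ratios — u1: 28/3 = 28/3; u2: 11/1 = 11; u3: 13/3 = 13/3; u4: 15/1 = 15.
Smallest ratio is 13/3 in the row of u3, so u3 leaves.

u3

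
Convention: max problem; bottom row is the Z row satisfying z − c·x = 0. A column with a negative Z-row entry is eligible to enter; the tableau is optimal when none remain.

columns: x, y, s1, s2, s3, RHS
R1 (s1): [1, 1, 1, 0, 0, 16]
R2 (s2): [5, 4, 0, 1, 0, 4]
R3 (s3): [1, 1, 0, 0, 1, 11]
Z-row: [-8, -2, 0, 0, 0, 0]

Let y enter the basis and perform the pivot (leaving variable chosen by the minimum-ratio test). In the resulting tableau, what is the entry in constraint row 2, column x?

Ratio test on column y — row 1: 16/1 = 16; row 2: 4/4 = 1; row 3: 11/1 = 11. Minimum is 1 at row 2 (s2 leaves); pivot element 4.
Divide row 2 by 4; eliminate column y from the other rows.
In the new row 2, the x entry is the old entry divided by the pivot: 5/4 = 5/4.

5/4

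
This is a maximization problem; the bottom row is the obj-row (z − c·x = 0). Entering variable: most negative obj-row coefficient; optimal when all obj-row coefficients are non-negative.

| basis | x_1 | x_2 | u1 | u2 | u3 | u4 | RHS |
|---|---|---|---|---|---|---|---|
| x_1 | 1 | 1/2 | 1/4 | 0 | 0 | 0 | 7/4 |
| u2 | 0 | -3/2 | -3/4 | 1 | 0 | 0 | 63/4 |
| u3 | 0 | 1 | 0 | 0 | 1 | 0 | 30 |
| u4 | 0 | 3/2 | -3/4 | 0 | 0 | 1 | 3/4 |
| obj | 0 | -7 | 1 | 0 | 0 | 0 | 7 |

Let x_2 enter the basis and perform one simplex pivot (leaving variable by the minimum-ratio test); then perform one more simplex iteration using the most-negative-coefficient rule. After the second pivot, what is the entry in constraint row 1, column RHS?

Ratio test on column x_2 — row 1: (7/4)/(1/2) = 7/2; row 2: entry -3/2 ≤ 0; row 3: 30/1 = 30; row 4: (3/4)/(3/2) = 1/2. Minimum is 1/2 at row 4 (u4 leaves); pivot element 3/2.
Divide row 4 by 3/2; eliminate column x_2 from the other rows.
Second iteration: most negative obj-row entry is -5/2 in column u1, so u1 enters.
Ratio test on column u1 — row 1: (3/2)/(1/2) = 3; row 2: entry -3/2 ≤ 0; row 3: (59/2)/(1/2) = 59; row 4: entry -1/2 ≤ 0. Minimum is 3 at row 1 (x_1 leaves); pivot element 1/2.
Divide row 1 by 1/2; eliminate column u1 from the other rows.
After both pivots, the entry at constraint row 1, column RHS is 3.

3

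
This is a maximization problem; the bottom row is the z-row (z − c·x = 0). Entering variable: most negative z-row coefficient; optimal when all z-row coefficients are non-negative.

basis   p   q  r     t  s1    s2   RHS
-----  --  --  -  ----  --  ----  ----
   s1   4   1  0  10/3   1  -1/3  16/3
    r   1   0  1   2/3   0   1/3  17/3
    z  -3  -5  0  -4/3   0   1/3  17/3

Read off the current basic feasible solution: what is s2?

s2 is not in the basis, so in the current basic feasible solution s2 = 0.

0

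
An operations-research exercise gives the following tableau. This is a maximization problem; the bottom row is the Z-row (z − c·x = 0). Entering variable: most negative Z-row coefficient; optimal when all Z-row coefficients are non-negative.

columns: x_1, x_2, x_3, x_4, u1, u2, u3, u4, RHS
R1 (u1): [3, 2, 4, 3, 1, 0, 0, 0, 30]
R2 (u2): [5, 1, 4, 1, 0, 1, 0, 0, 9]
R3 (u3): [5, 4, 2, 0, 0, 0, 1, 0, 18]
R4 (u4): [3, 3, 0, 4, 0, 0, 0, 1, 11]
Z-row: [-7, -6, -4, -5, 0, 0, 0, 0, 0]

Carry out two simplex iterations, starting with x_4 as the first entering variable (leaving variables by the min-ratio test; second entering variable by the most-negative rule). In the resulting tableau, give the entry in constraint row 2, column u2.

1/4

Ratio test on column x_4 — row 1: 30/3 = 10; row 2: 9/1 = 9; row 3: entry 0 ≤ 0; row 4: 11/4 = 11/4. Minimum is 11/4 at row 4 (u4 leaves); pivot element 4.
Divide row 4 by 4; eliminate column x_4 from the other rows.
Second iteration: most negative Z-row entry is -4 in column x_3, so x_3 enters.
Ratio test on column x_3 — row 1: (87/4)/4 = 87/16; row 2: (25/4)/4 = 25/16; row 3: 18/2 = 9; row 4: entry 0 ≤ 0. Minimum is 25/16 at row 2 (u2 leaves); pivot element 4.
Divide row 2 by 4; eliminate column x_3 from the other rows.
After both pivots, the entry at constraint row 2, column u2 is 1/4.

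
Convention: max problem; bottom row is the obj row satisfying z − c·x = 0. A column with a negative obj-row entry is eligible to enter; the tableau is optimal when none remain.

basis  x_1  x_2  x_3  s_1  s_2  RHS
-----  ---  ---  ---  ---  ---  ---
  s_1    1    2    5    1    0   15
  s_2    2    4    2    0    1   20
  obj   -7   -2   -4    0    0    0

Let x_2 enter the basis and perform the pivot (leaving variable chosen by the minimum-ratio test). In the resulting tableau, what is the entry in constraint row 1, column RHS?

5

Ratio test on column x_2 — row 1: 15/2 = 15/2; row 2: 20/4 = 5. Minimum is 5 at row 2 (s_2 leaves); pivot element 4.
Divide row 2 by 4; eliminate column x_2 from the other rows.
Row 1 update in column RHS: 15 − 2·5 = 5.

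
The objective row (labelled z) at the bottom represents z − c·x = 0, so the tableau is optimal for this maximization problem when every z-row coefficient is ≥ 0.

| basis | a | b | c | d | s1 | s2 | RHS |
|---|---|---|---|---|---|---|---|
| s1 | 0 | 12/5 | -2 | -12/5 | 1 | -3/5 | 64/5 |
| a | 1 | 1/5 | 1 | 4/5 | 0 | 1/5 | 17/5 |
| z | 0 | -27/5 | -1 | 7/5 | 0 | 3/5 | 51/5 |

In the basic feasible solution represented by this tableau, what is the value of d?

d is not in the basis, so in the current basic feasible solution d = 0.

0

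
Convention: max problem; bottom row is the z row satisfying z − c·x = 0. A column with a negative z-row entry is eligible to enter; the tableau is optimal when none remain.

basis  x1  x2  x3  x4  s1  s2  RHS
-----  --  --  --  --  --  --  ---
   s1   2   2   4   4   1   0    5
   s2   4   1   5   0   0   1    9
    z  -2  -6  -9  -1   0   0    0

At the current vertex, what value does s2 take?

9

s2 is basic (row 2); its value is the RHS of that row, 9.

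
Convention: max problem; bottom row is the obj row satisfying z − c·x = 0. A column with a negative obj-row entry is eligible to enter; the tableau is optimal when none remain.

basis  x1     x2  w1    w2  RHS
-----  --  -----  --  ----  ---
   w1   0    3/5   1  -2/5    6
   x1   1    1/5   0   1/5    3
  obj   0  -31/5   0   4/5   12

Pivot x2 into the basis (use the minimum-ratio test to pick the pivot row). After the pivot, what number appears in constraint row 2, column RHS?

Ratio test on column x2 — row 1: 6/(3/5) = 10; row 2: 3/(1/5) = 15. Minimum is 10 at row 1 (w1 leaves); pivot element 3/5.
Divide row 1 by 3/5; eliminate column x2 from the other rows.
Row 2 update in column RHS: 3 − (1/5)·10 = 1.

1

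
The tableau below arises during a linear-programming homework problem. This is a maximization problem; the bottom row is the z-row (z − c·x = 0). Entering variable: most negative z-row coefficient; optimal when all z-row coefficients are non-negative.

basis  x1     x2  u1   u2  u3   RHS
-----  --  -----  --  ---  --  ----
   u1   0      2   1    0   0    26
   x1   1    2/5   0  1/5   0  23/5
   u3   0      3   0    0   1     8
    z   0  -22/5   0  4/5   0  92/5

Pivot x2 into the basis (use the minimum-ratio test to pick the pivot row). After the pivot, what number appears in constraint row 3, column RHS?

Ratio test on column x2 — row 1: 26/2 = 13; row 2: (23/5)/(2/5) = 23/2; row 3: 8/3 = 8/3. Minimum is 8/3 at row 3 (u3 leaves); pivot element 3.
Divide row 3 by 3; eliminate column x2 from the other rows.
In the new row 3, the RHS entry is the old entry divided by the pivot: 8/3 = 8/3.

8/3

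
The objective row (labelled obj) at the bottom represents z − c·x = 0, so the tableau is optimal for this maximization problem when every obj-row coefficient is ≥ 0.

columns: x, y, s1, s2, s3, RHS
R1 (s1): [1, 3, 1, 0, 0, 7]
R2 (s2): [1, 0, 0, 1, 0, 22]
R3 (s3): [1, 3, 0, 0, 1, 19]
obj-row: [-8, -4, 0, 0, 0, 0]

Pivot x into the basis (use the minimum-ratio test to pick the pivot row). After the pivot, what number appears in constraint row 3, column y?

Ratio test on column x — row 1: 7/1 = 7; row 2: 22/1 = 22; row 3: 19/1 = 19. Minimum is 7 at row 1 (s1 leaves); pivot element 1.
Divide row 1 by 1; eliminate column x from the other rows.
Row 3 update in column y: 3 − 1·3 = 0.

0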